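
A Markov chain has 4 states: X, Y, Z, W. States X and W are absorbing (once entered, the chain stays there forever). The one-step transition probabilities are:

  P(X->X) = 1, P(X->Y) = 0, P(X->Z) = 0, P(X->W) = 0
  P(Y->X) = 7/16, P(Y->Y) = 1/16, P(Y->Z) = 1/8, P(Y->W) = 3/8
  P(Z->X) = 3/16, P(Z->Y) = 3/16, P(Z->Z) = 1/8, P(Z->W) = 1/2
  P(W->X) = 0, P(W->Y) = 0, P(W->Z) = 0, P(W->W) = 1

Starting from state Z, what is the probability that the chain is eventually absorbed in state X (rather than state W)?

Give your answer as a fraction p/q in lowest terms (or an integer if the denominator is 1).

Let a_i = P(absorbed in X | start in state i).
Boundary conditions: a_X = 1, a_W = 0.
For each transient state i, a_i = sum_j P(i->j) * a_j:
  a_Y = 7/16*a_X + 1/16*a_Y + 1/8*a_Z + 3/8*a_W
  a_Z = 3/16*a_X + 3/16*a_Y + 1/8*a_Z + 1/2*a_W

Substituting a_X = 1 and a_W = 0, rearrange to (I - Q) a = r where r[i] = P(i -> X):
  [15/16, -1/8] . (a_Y, a_Z) = 7/16
  [-3/16, 7/8] . (a_Y, a_Z) = 3/16

Solving yields:
  a_Y = 26/51
  a_Z = 11/34

Starting state is Z, so the absorption probability is a_Z = 11/34.

Answer: 11/34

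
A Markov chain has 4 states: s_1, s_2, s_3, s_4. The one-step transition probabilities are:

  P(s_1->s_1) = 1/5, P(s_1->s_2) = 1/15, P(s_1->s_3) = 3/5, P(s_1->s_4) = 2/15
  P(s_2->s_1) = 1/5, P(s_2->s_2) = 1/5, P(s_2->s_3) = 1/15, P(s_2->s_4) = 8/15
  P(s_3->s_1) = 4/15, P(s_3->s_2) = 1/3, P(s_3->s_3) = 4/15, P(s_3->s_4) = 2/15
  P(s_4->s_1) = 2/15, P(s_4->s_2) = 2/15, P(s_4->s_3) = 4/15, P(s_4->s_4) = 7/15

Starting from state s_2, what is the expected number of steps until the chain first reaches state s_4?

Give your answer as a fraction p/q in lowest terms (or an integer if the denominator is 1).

Answer: 129/46

Derivation:
Let h_i = expected steps to first reach s_4 from state i.
Boundary: h_s_4 = 0.
First-step equations for the other states:
  h_s_1 = 1 + 1/5*h_s_1 + 1/15*h_s_2 + 3/5*h_s_3 + 2/15*h_s_4
  h_s_2 = 1 + 1/5*h_s_1 + 1/5*h_s_2 + 1/15*h_s_3 + 8/15*h_s_4
  h_s_3 = 1 + 4/15*h_s_1 + 1/3*h_s_2 + 4/15*h_s_3 + 2/15*h_s_4

Substituting h_s_4 = 0 and rearranging gives the linear system (I - Q) h = 1:
  [4/5, -1/15, -3/5] . (h_s_1, h_s_2, h_s_3) = 1
  [-1/5, 4/5, -1/15] . (h_s_1, h_s_2, h_s_3) = 1
  [-4/15, -1/3, 11/15] . (h_s_1, h_s_2, h_s_3) = 1

Solving yields:
  h_s_1 = 219/46
  h_s_2 = 129/46
  h_s_3 = 201/46

Starting state is s_2, so the expected hitting time is h_s_2 = 129/46.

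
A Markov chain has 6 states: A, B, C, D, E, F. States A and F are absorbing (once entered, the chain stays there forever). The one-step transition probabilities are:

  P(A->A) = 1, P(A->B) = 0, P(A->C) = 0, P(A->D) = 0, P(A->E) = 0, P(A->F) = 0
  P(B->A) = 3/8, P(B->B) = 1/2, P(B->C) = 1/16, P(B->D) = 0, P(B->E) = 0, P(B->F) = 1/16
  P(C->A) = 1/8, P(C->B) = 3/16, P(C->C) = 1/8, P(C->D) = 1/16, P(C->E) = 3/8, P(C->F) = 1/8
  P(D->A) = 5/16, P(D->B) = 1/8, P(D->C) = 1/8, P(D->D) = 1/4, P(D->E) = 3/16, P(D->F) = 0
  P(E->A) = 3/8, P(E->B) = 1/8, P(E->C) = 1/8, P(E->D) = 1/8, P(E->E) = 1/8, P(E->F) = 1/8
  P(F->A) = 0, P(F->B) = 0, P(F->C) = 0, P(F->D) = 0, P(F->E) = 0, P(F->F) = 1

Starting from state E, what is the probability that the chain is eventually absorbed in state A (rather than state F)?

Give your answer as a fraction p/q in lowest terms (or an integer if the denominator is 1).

Answer: 307/396

Derivation:
Let a_i = P(absorbed in A | start in state i).
Boundary conditions: a_A = 1, a_F = 0.
For each transient state i, a_i = sum_j P(i->j) * a_j:
  a_B = 3/8*a_A + 1/2*a_B + 1/16*a_C + 0*a_D + 0*a_E + 1/16*a_F
  a_C = 1/8*a_A + 3/16*a_B + 1/8*a_C + 1/16*a_D + 3/8*a_E + 1/8*a_F
  a_D = 5/16*a_A + 1/8*a_B + 1/8*a_C + 1/4*a_D + 3/16*a_E + 0*a_F
  a_E = 3/8*a_A + 1/8*a_B + 1/8*a_C + 1/8*a_D + 1/8*a_E + 1/8*a_F

Substituting a_A = 1 and a_F = 0, rearrange to (I - Q) a = r where r[i] = P(i -> A):
  [1/2, -1/16, 0, 0] . (a_B, a_C, a_D, a_E) = 3/8
  [-3/16, 7/8, -1/16, -3/8] . (a_B, a_C, a_D, a_E) = 1/8
  [-1/8, -1/8, 3/4, -3/16] . (a_B, a_C, a_D, a_E) = 5/16
  [-1/8, -1/8, -1/8, 7/8] . (a_B, a_C, a_D, a_E) = 3/8

Solving yields:
  a_B = 665/792
  a_C = 71/99
  a_D = 689/792
  a_E = 307/396

Starting state is E, so the absorption probability is a_E = 307/396.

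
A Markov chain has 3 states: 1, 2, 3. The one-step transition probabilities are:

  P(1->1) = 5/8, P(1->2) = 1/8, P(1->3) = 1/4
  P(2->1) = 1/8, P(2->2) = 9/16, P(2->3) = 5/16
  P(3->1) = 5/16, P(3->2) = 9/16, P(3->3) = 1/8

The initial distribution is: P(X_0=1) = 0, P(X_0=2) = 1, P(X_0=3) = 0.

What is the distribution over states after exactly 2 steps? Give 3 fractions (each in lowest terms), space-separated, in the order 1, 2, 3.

Propagating the distribution step by step (d_{t+1} = d_t * P):
d_0 = (1=0, 2=1, 3=0)
  d_1[1] = 0*5/8 + 1*1/8 + 0*5/16 = 1/8
  d_1[2] = 0*1/8 + 1*9/16 + 0*9/16 = 9/16
  d_1[3] = 0*1/4 + 1*5/16 + 0*1/8 = 5/16
d_1 = (1=1/8, 2=9/16, 3=5/16)
  d_2[1] = 1/8*5/8 + 9/16*1/8 + 5/16*5/16 = 63/256
  d_2[2] = 1/8*1/8 + 9/16*9/16 + 5/16*9/16 = 65/128
  d_2[3] = 1/8*1/4 + 9/16*5/16 + 5/16*1/8 = 63/256
d_2 = (1=63/256, 2=65/128, 3=63/256)

Answer: 63/256 65/128 63/256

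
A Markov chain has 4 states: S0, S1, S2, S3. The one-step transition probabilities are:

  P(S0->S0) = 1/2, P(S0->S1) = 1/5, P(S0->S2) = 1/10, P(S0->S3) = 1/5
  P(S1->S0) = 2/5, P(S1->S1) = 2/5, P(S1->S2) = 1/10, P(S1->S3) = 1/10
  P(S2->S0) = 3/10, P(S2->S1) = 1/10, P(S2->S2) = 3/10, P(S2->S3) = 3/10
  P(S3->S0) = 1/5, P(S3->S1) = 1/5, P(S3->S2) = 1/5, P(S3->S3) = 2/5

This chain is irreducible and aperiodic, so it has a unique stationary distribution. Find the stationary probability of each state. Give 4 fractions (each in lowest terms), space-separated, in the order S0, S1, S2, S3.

Answer: 188/503 116/503 78/503 121/503

Derivation:
The stationary distribution satisfies pi = pi * P, i.e.:
  pi_S0 = 1/2*pi_S0 + 2/5*pi_S1 + 3/10*pi_S2 + 1/5*pi_S3
  pi_S1 = 1/5*pi_S0 + 2/5*pi_S1 + 1/10*pi_S2 + 1/5*pi_S3
  pi_S2 = 1/10*pi_S0 + 1/10*pi_S1 + 3/10*pi_S2 + 1/5*pi_S3
  pi_S3 = 1/5*pi_S0 + 1/10*pi_S1 + 3/10*pi_S2 + 2/5*pi_S3
with normalization: pi_S0 + pi_S1 + pi_S2 + pi_S3 = 1.

Using the first 3 balance equations plus normalization, the linear system A*pi = b is:
  [-1/2, 2/5, 3/10, 1/5] . pi = 0
  [1/5, -3/5, 1/10, 1/5] . pi = 0
  [1/10, 1/10, -7/10, 1/5] . pi = 0
  [1, 1, 1, 1] . pi = 1

Solving yields:
  pi_S0 = 188/503
  pi_S1 = 116/503
  pi_S2 = 78/503
  pi_S3 = 121/503

Verification (pi * P):
  188/503*1/2 + 116/503*2/5 + 78/503*3/10 + 121/503*1/5 = 188/503 = pi_S0  (ok)
  188/503*1/5 + 116/503*2/5 + 78/503*1/10 + 121/503*1/5 = 116/503 = pi_S1  (ok)
  188/503*1/10 + 116/503*1/10 + 78/503*3/10 + 121/503*1/5 = 78/503 = pi_S2  (ok)
  188/503*1/5 + 116/503*1/10 + 78/503*3/10 + 121/503*2/5 = 121/503 = pi_S3  (ok)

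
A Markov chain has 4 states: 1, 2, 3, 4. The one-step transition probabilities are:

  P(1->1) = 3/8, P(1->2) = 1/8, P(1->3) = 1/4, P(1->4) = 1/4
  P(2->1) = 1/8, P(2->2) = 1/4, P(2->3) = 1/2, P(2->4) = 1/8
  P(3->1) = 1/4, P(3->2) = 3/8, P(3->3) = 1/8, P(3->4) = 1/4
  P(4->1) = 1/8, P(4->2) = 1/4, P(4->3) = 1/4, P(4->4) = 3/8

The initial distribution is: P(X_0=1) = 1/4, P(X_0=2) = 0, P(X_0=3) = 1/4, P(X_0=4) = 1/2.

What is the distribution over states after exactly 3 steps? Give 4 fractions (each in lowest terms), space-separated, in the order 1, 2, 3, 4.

Answer: 435/2048 133/512 567/2048 257/1024

Derivation:
Propagating the distribution step by step (d_{t+1} = d_t * P):
d_0 = (1=1/4, 2=0, 3=1/4, 4=1/2)
  d_1[1] = 1/4*3/8 + 0*1/8 + 1/4*1/4 + 1/2*1/8 = 7/32
  d_1[2] = 1/4*1/8 + 0*1/4 + 1/4*3/8 + 1/2*1/4 = 1/4
  d_1[3] = 1/4*1/4 + 0*1/2 + 1/4*1/8 + 1/2*1/4 = 7/32
  d_1[4] = 1/4*1/4 + 0*1/8 + 1/4*1/4 + 1/2*3/8 = 5/16
d_1 = (1=7/32, 2=1/4, 3=7/32, 4=5/16)
  d_2[1] = 7/32*3/8 + 1/4*1/8 + 7/32*1/4 + 5/16*1/8 = 53/256
  d_2[2] = 7/32*1/8 + 1/4*1/4 + 7/32*3/8 + 5/16*1/4 = 1/4
  d_2[3] = 7/32*1/4 + 1/4*1/2 + 7/32*1/8 + 5/16*1/4 = 73/256
  d_2[4] = 7/32*1/4 + 1/4*1/8 + 7/32*1/4 + 5/16*3/8 = 33/128
d_2 = (1=53/256, 2=1/4, 3=73/256, 4=33/128)
  d_3[1] = 53/256*3/8 + 1/4*1/8 + 73/256*1/4 + 33/128*1/8 = 435/2048
  d_3[2] = 53/256*1/8 + 1/4*1/4 + 73/256*3/8 + 33/128*1/4 = 133/512
  d_3[3] = 53/256*1/4 + 1/4*1/2 + 73/256*1/8 + 33/128*1/4 = 567/2048
  d_3[4] = 53/256*1/4 + 1/4*1/8 + 73/256*1/4 + 33/128*3/8 = 257/1024
d_3 = (1=435/2048, 2=133/512, 3=567/2048, 4=257/1024)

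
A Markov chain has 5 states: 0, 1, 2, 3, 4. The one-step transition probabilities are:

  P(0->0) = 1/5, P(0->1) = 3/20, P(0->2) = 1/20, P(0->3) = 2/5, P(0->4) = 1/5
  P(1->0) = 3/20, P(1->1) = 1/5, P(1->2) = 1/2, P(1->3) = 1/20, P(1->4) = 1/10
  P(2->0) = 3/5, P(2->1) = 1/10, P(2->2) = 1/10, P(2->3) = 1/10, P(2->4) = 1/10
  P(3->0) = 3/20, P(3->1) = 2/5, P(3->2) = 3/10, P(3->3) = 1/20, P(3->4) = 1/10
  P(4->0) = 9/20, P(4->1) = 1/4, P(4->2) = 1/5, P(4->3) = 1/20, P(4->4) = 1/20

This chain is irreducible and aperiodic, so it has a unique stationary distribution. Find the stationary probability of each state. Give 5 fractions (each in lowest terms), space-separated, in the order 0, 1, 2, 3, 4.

The stationary distribution satisfies pi = pi * P, i.e.:
  pi_0 = 1/5*pi_0 + 3/20*pi_1 + 3/5*pi_2 + 3/20*pi_3 + 9/20*pi_4
  pi_1 = 3/20*pi_0 + 1/5*pi_1 + 1/10*pi_2 + 2/5*pi_3 + 1/4*pi_4
  pi_2 = 1/20*pi_0 + 1/2*pi_1 + 1/10*pi_2 + 3/10*pi_3 + 1/5*pi_4
  pi_3 = 2/5*pi_0 + 1/20*pi_1 + 1/10*pi_2 + 1/20*pi_3 + 1/20*pi_4
  pi_4 = 1/5*pi_0 + 1/10*pi_1 + 1/10*pi_2 + 1/10*pi_3 + 1/20*pi_4
with normalization: pi_0 + pi_1 + pi_2 + pi_3 + pi_4 = 1.

Using the first 4 balance equations plus normalization, the linear system A*pi = b is:
  [-4/5, 3/20, 3/5, 3/20, 9/20] . pi = 0
  [3/20, -4/5, 1/10, 2/5, 1/4] . pi = 0
  [1/20, 1/2, -9/10, 3/10, 1/5] . pi = 0
  [2/5, 1/20, 1/10, -19/20, 1/20] . pi = 0
  [1, 1, 1, 1, 1] . pi = 1

Solving yields:
  pi_0 = 2144/7215
  pi_1 = 8791/43290
  pi_2 = 509/2405
  pi_3 = 475/2886
  pi_4 = 2674/21645

Verification (pi * P):
  2144/7215*1/5 + 8791/43290*3/20 + 509/2405*3/5 + 475/2886*3/20 + 2674/21645*9/20 = 2144/7215 = pi_0  (ok)
  2144/7215*3/20 + 8791/43290*1/5 + 509/2405*1/10 + 475/2886*2/5 + 2674/21645*1/4 = 8791/43290 = pi_1  (ok)
  2144/7215*1/20 + 8791/43290*1/2 + 509/2405*1/10 + 475/2886*3/10 + 2674/21645*1/5 = 509/2405 = pi_2  (ok)
  2144/7215*2/5 + 8791/43290*1/20 + 509/2405*1/10 + 475/2886*1/20 + 2674/21645*1/20 = 475/2886 = pi_3  (ok)
  2144/7215*1/5 + 8791/43290*1/10 + 509/2405*1/10 + 475/2886*1/10 + 2674/21645*1/20 = 2674/21645 = pi_4  (ok)

Answer: 2144/7215 8791/43290 509/2405 475/2886 2674/21645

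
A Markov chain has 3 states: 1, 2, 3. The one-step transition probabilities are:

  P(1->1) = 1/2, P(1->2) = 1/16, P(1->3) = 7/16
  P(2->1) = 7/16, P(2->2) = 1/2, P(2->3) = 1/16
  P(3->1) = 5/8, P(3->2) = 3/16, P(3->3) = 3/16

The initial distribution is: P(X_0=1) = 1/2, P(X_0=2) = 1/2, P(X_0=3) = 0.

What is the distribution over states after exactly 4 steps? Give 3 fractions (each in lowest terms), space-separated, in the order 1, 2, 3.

Propagating the distribution step by step (d_{t+1} = d_t * P):
d_0 = (1=1/2, 2=1/2, 3=0)
  d_1[1] = 1/2*1/2 + 1/2*7/16 + 0*5/8 = 15/32
  d_1[2] = 1/2*1/16 + 1/2*1/2 + 0*3/16 = 9/32
  d_1[3] = 1/2*7/16 + 1/2*1/16 + 0*3/16 = 1/4
d_1 = (1=15/32, 2=9/32, 3=1/4)
  d_2[1] = 15/32*1/2 + 9/32*7/16 + 1/4*5/8 = 263/512
  d_2[2] = 15/32*1/16 + 9/32*1/2 + 1/4*3/16 = 111/512
  d_2[3] = 15/32*7/16 + 9/32*1/16 + 1/4*3/16 = 69/256
d_2 = (1=263/512, 2=111/512, 3=69/256)
  d_3[1] = 263/512*1/2 + 111/512*7/16 + 69/256*5/8 = 4261/8192
  d_3[2] = 263/512*1/16 + 111/512*1/2 + 69/256*3/16 = 1565/8192
  d_3[3] = 263/512*7/16 + 111/512*1/16 + 69/256*3/16 = 1183/4096
d_3 = (1=4261/8192, 2=1565/8192, 3=1183/4096)
  d_4[1] = 4261/8192*1/2 + 1565/8192*7/16 + 1183/4096*5/8 = 68703/131072
  d_4[2] = 4261/8192*1/16 + 1565/8192*1/2 + 1183/4096*3/16 = 23879/131072
  d_4[3] = 4261/8192*7/16 + 1565/8192*1/16 + 1183/4096*3/16 = 19245/65536
d_4 = (1=68703/131072, 2=23879/131072, 3=19245/65536)

Answer: 68703/131072 23879/131072 19245/65536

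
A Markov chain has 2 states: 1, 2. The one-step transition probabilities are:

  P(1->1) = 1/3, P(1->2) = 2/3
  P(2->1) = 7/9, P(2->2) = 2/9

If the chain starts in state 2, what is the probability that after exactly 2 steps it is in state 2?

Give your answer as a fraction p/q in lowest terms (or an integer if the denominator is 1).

Answer: 46/81

Derivation:
Computing P^2 by repeated multiplication:
P^1 =
  1: [1/3, 2/3]
  2: [7/9, 2/9]
P^2 =
  1: [17/27, 10/27]
  2: [35/81, 46/81]

(P^2)[2 -> 2] = 46/81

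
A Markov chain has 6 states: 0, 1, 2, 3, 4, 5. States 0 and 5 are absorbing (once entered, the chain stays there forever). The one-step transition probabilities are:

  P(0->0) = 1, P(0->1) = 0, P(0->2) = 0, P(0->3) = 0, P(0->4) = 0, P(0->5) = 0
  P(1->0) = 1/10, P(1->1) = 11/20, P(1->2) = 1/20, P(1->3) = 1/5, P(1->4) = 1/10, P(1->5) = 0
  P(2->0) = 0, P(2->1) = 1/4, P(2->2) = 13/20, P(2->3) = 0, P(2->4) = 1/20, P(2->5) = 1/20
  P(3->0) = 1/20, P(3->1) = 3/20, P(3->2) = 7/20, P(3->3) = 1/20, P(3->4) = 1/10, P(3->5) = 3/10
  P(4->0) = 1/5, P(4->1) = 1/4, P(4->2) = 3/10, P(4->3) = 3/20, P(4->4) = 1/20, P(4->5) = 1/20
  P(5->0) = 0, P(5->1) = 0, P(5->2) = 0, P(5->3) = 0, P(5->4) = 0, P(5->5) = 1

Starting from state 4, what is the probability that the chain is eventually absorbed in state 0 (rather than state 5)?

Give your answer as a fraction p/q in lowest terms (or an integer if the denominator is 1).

Answer: 6752/11621

Derivation:
Let a_i = P(absorbed in 0 | start in state i).
Boundary conditions: a_0 = 1, a_5 = 0.
For each transient state i, a_i = sum_j P(i->j) * a_j:
  a_1 = 1/10*a_0 + 11/20*a_1 + 1/20*a_2 + 1/5*a_3 + 1/10*a_4 + 0*a_5
  a_2 = 0*a_0 + 1/4*a_1 + 13/20*a_2 + 0*a_3 + 1/20*a_4 + 1/20*a_5
  a_3 = 1/20*a_0 + 3/20*a_1 + 7/20*a_2 + 1/20*a_3 + 1/10*a_4 + 3/10*a_5
  a_4 = 1/5*a_0 + 1/4*a_1 + 3/10*a_2 + 3/20*a_3 + 1/20*a_4 + 1/20*a_5

Substituting a_0 = 1 and a_5 = 0, rearrange to (I - Q) a = r where r[i] = P(i -> 0):
  [9/20, -1/20, -1/5, -1/10] . (a_1, a_2, a_3, a_4) = 1/10
  [-1/4, 7/20, 0, -1/20] . (a_1, a_2, a_3, a_4) = 0
  [-3/20, -7/20, 19/20, -1/10] . (a_1, a_2, a_3, a_4) = 1/20
  [-1/4, -3/10, -3/20, 19/20] . (a_1, a_2, a_3, a_4) = 1/5

Solving yields:
  a_1 = 6729/11621
  a_2 = 5771/11621
  a_3 = 4511/11621
  a_4 = 6752/11621

Starting state is 4, so the absorption probability is a_4 = 6752/11621.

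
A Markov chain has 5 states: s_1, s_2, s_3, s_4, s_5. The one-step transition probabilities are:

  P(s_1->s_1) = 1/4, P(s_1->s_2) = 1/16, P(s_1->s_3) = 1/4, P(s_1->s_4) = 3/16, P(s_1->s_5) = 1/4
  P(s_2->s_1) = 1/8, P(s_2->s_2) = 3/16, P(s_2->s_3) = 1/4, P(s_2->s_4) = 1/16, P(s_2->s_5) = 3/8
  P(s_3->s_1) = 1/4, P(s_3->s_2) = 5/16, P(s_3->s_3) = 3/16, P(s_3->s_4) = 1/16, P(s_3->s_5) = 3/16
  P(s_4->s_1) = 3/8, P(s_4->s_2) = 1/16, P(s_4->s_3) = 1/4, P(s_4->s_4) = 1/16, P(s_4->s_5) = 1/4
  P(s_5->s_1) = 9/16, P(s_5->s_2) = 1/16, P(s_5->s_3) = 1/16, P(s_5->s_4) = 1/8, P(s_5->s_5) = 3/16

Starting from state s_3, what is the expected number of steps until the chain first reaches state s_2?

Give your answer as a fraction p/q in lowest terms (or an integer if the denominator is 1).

Answer: 1744/255

Derivation:
Let h_i = expected steps to first reach s_2 from state i.
Boundary: h_s_2 = 0.
First-step equations for the other states:
  h_s_1 = 1 + 1/4*h_s_1 + 1/16*h_s_2 + 1/4*h_s_3 + 3/16*h_s_4 + 1/4*h_s_5
  h_s_3 = 1 + 1/4*h_s_1 + 5/16*h_s_2 + 3/16*h_s_3 + 1/16*h_s_4 + 3/16*h_s_5
  h_s_4 = 1 + 3/8*h_s_1 + 1/16*h_s_2 + 1/4*h_s_3 + 1/16*h_s_4 + 1/4*h_s_5
  h_s_5 = 1 + 9/16*h_s_1 + 1/16*h_s_2 + 1/16*h_s_3 + 1/8*h_s_4 + 3/16*h_s_5

Substituting h_s_2 = 0 and rearranging gives the linear system (I - Q) h = 1:
  [3/4, -1/4, -3/16, -1/4] . (h_s_1, h_s_3, h_s_4, h_s_5) = 1
  [-1/4, 13/16, -1/16, -3/16] . (h_s_1, h_s_3, h_s_4, h_s_5) = 1
  [-3/8, -1/4, 15/16, -1/4] . (h_s_1, h_s_3, h_s_4, h_s_5) = 1
  [-9/16, -1/16, -1/8, 13/16] . (h_s_1, h_s_3, h_s_4, h_s_5) = 1

Solving yields:
  h_s_1 = 2288/255
  h_s_3 = 1744/255
  h_s_4 = 2288/255
  h_s_5 = 2384/255

Starting state is s_3, so the expected hitting time is h_s_3 = 1744/255.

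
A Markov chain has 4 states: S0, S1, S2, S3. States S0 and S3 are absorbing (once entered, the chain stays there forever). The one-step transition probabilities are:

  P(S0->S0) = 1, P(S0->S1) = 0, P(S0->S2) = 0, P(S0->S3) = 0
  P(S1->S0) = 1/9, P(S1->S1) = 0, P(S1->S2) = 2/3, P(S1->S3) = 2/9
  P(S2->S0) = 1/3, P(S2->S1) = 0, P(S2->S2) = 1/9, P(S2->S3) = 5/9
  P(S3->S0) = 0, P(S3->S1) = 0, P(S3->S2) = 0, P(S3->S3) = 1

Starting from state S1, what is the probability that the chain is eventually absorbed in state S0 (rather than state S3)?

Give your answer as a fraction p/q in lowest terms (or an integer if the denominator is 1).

Answer: 13/36

Derivation:
Let a_i = P(absorbed in S0 | start in state i).
Boundary conditions: a_S0 = 1, a_S3 = 0.
For each transient state i, a_i = sum_j P(i->j) * a_j:
  a_S1 = 1/9*a_S0 + 0*a_S1 + 2/3*a_S2 + 2/9*a_S3
  a_S2 = 1/3*a_S0 + 0*a_S1 + 1/9*a_S2 + 5/9*a_S3

Substituting a_S0 = 1 and a_S3 = 0, rearrange to (I - Q) a = r where r[i] = P(i -> S0):
  [1, -2/3] . (a_S1, a_S2) = 1/9
  [0, 8/9] . (a_S1, a_S2) = 1/3

Solving yields:
  a_S1 = 13/36
  a_S2 = 3/8

Starting state is S1, so the absorption probability is a_S1 = 13/36.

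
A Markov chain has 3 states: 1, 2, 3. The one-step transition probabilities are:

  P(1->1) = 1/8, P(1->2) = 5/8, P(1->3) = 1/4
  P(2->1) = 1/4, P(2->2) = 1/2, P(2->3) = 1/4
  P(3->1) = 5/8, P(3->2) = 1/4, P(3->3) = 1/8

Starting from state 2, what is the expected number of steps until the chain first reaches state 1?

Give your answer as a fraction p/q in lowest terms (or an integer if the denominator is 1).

Answer: 3

Derivation:
Let h_i = expected steps to first reach 1 from state i.
Boundary: h_1 = 0.
First-step equations for the other states:
  h_2 = 1 + 1/4*h_1 + 1/2*h_2 + 1/4*h_3
  h_3 = 1 + 5/8*h_1 + 1/4*h_2 + 1/8*h_3

Substituting h_1 = 0 and rearranging gives the linear system (I - Q) h = 1:
  [1/2, -1/4] . (h_2, h_3) = 1
  [-1/4, 7/8] . (h_2, h_3) = 1

Solving yields:
  h_2 = 3
  h_3 = 2

Starting state is 2, so the expected hitting time is h_2 = 3.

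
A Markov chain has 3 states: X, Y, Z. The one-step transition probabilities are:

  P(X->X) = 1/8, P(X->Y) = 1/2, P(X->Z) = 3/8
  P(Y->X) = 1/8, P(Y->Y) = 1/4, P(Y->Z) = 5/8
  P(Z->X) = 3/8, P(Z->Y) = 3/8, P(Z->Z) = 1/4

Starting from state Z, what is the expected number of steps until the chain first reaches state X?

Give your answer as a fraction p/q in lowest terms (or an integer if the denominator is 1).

Let h_i = expected steps to first reach X from state i.
Boundary: h_X = 0.
First-step equations for the other states:
  h_Y = 1 + 1/8*h_X + 1/4*h_Y + 5/8*h_Z
  h_Z = 1 + 3/8*h_X + 3/8*h_Y + 1/4*h_Z

Substituting h_X = 0 and rearranging gives the linear system (I - Q) h = 1:
  [3/4, -5/8] . (h_Y, h_Z) = 1
  [-3/8, 3/4] . (h_Y, h_Z) = 1

Solving yields:
  h_Y = 88/21
  h_Z = 24/7

Starting state is Z, so the expected hitting time is h_Z = 24/7.

Answer: 24/7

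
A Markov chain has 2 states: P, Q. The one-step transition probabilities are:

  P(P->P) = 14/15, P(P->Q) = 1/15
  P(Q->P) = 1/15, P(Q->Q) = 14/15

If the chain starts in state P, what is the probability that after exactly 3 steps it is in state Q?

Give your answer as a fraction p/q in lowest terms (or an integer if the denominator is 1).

Answer: 589/3375

Derivation:
Computing P^3 by repeated multiplication:
P^1 =
  P: [14/15, 1/15]
  Q: [1/15, 14/15]
P^2 =
  P: [197/225, 28/225]
  Q: [28/225, 197/225]
P^3 =
  P: [2786/3375, 589/3375]
  Q: [589/3375, 2786/3375]

(P^3)[P -> Q] = 589/3375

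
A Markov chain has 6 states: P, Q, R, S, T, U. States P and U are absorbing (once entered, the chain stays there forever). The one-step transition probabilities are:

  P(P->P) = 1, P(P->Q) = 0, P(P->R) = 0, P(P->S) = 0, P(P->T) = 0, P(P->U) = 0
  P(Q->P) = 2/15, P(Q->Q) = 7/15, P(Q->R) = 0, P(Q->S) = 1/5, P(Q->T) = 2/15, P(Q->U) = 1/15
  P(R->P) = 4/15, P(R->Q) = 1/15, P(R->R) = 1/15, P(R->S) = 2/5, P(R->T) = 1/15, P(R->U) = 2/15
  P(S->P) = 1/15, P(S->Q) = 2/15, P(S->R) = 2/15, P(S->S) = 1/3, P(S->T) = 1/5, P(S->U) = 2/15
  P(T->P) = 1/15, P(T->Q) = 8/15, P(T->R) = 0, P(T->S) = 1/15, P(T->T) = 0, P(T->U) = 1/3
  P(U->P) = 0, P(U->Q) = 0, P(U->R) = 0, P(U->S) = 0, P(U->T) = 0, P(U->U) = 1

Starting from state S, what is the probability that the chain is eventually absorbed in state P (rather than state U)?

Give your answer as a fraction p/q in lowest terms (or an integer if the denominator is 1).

Let a_i = P(absorbed in P | start in state i).
Boundary conditions: a_P = 1, a_U = 0.
For each transient state i, a_i = sum_j P(i->j) * a_j:
  a_Q = 2/15*a_P + 7/15*a_Q + 0*a_R + 1/5*a_S + 2/15*a_T + 1/15*a_U
  a_R = 4/15*a_P + 1/15*a_Q + 1/15*a_R + 2/5*a_S + 1/15*a_T + 2/15*a_U
  a_S = 1/15*a_P + 2/15*a_Q + 2/15*a_R + 1/3*a_S + 1/5*a_T + 2/15*a_U
  a_T = 1/15*a_P + 8/15*a_Q + 0*a_R + 1/15*a_S + 0*a_T + 1/3*a_U

Substituting a_P = 1 and a_U = 0, rearrange to (I - Q) a = r where r[i] = P(i -> P):
  [8/15, 0, -1/5, -2/15] . (a_Q, a_R, a_S, a_T) = 2/15
  [-1/15, 14/15, -2/5, -1/15] . (a_Q, a_R, a_S, a_T) = 4/15
  [-2/15, -2/15, 2/3, -1/5] . (a_Q, a_R, a_S, a_T) = 1/15
  [-8/15, 0, -1/15, 1] . (a_Q, a_R, a_S, a_T) = 1/15

Solving yields:
  a_Q = 2587/5247
  a_R = 2740/5247
  a_S = 2152/5247
  a_T = 1873/5247

Starting state is S, so the absorption probability is a_S = 2152/5247.

Answer: 2152/5247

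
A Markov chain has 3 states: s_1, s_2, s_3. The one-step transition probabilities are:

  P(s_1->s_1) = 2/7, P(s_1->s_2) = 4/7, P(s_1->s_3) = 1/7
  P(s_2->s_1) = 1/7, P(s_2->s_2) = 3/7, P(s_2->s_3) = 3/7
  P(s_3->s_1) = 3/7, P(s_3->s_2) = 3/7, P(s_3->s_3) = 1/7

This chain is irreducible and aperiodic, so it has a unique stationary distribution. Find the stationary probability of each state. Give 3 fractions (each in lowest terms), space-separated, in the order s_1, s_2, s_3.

The stationary distribution satisfies pi = pi * P, i.e.:
  pi_s_1 = 2/7*pi_s_1 + 1/7*pi_s_2 + 3/7*pi_s_3
  pi_s_2 = 4/7*pi_s_1 + 3/7*pi_s_2 + 3/7*pi_s_3
  pi_s_3 = 1/7*pi_s_1 + 3/7*pi_s_2 + 1/7*pi_s_3
with normalization: pi_s_1 + pi_s_2 + pi_s_3 = 1.

Using the first 2 balance equations plus normalization, the linear system A*pi = b is:
  [-5/7, 1/7, 3/7] . pi = 0
  [4/7, -4/7, 3/7] . pi = 0
  [1, 1, 1] . pi = 1

Solving yields:
  pi_s_1 = 15/58
  pi_s_2 = 27/58
  pi_s_3 = 8/29

Verification (pi * P):
  15/58*2/7 + 27/58*1/7 + 8/29*3/7 = 15/58 = pi_s_1  (ok)
  15/58*4/7 + 27/58*3/7 + 8/29*3/7 = 27/58 = pi_s_2  (ok)
  15/58*1/7 + 27/58*3/7 + 8/29*1/7 = 8/29 = pi_s_3  (ok)

Answer: 15/58 27/58 8/29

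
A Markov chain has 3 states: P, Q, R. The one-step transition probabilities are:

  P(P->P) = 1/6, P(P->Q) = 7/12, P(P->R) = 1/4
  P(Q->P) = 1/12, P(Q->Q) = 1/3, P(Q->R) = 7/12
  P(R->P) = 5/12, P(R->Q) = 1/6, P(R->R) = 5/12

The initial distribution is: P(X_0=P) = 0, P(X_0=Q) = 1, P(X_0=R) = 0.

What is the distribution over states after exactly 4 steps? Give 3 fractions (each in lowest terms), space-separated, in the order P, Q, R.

Propagating the distribution step by step (d_{t+1} = d_t * P):
d_0 = (P=0, Q=1, R=0)
  d_1[P] = 0*1/6 + 1*1/12 + 0*5/12 = 1/12
  d_1[Q] = 0*7/12 + 1*1/3 + 0*1/6 = 1/3
  d_1[R] = 0*1/4 + 1*7/12 + 0*5/12 = 7/12
d_1 = (P=1/12, Q=1/3, R=7/12)
  d_2[P] = 1/12*1/6 + 1/3*1/12 + 7/12*5/12 = 41/144
  d_2[Q] = 1/12*7/12 + 1/3*1/3 + 7/12*1/6 = 37/144
  d_2[R] = 1/12*1/4 + 1/3*7/12 + 7/12*5/12 = 11/24
d_2 = (P=41/144, Q=37/144, R=11/24)
  d_3[P] = 41/144*1/6 + 37/144*1/12 + 11/24*5/12 = 449/1728
  d_3[Q] = 41/144*7/12 + 37/144*1/3 + 11/24*1/6 = 21/64
  d_3[R] = 41/144*1/4 + 37/144*7/12 + 11/24*5/12 = 89/216
d_3 = (P=449/1728, Q=21/64, R=89/216)
  d_4[P] = 449/1728*1/6 + 21/64*1/12 + 89/216*5/12 = 1675/6912
  d_4[Q] = 449/1728*7/12 + 21/64*1/3 + 89/216*1/6 = 6835/20736
  d_4[R] = 449/1728*1/4 + 21/64*7/12 + 89/216*5/12 = 2219/5184
d_4 = (P=1675/6912, Q=6835/20736, R=2219/5184)

Answer: 1675/6912 6835/20736 2219/5184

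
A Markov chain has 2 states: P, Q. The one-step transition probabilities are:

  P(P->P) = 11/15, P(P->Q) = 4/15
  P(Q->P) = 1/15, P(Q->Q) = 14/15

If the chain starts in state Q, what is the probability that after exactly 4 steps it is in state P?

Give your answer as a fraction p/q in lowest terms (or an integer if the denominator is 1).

Computing P^4 by repeated multiplication:
P^1 =
  P: [11/15, 4/15]
  Q: [1/15, 14/15]
P^2 =
  P: [5/9, 4/9]
  Q: [1/9, 8/9]
P^3 =
  P: [59/135, 76/135]
  Q: [19/135, 116/135]
P^4 =
  P: [29/81, 52/81]
  Q: [13/81, 68/81]

(P^4)[Q -> P] = 13/81

Answer: 13/81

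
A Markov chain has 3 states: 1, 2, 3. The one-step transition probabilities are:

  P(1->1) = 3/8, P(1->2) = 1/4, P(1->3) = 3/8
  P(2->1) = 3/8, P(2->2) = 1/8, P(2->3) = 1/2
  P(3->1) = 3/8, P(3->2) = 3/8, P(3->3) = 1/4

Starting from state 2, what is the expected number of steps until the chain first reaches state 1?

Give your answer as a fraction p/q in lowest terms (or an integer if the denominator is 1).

Answer: 8/3

Derivation:
Let h_i = expected steps to first reach 1 from state i.
Boundary: h_1 = 0.
First-step equations for the other states:
  h_2 = 1 + 3/8*h_1 + 1/8*h_2 + 1/2*h_3
  h_3 = 1 + 3/8*h_1 + 3/8*h_2 + 1/4*h_3

Substituting h_1 = 0 and rearranging gives the linear system (I - Q) h = 1:
  [7/8, -1/2] . (h_2, h_3) = 1
  [-3/8, 3/4] . (h_2, h_3) = 1

Solving yields:
  h_2 = 8/3
  h_3 = 8/3

Starting state is 2, so the expected hitting time is h_2 = 8/3.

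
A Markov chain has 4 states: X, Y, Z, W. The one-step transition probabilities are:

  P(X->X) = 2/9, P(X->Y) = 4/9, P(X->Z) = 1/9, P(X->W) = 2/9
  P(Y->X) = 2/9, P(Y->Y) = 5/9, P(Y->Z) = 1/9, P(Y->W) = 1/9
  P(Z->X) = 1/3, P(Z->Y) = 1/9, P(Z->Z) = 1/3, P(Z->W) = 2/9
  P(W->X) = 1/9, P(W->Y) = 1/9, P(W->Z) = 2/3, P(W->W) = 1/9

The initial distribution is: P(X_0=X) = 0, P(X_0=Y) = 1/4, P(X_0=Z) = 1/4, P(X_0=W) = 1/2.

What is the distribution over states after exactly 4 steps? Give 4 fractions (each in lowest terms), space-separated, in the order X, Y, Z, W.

Answer: 6137/26244 4339/13122 1171/4374 4403/26244

Derivation:
Propagating the distribution step by step (d_{t+1} = d_t * P):
d_0 = (X=0, Y=1/4, Z=1/4, W=1/2)
  d_1[X] = 0*2/9 + 1/4*2/9 + 1/4*1/3 + 1/2*1/9 = 7/36
  d_1[Y] = 0*4/9 + 1/4*5/9 + 1/4*1/9 + 1/2*1/9 = 2/9
  d_1[Z] = 0*1/9 + 1/4*1/9 + 1/4*1/3 + 1/2*2/3 = 4/9
  d_1[W] = 0*2/9 + 1/4*1/9 + 1/4*2/9 + 1/2*1/9 = 5/36
d_1 = (X=7/36, Y=2/9, Z=4/9, W=5/36)
  d_2[X] = 7/36*2/9 + 2/9*2/9 + 4/9*1/3 + 5/36*1/9 = 83/324
  d_2[Y] = 7/36*4/9 + 2/9*5/9 + 4/9*1/9 + 5/36*1/9 = 89/324
  d_2[Z] = 7/36*1/9 + 2/9*1/9 + 4/9*1/3 + 5/36*2/3 = 31/108
  d_2[W] = 7/36*2/9 + 2/9*1/9 + 4/9*2/9 + 5/36*1/9 = 59/324
d_2 = (X=83/324, Y=89/324, Z=31/108, W=59/324)
  d_3[X] = 83/324*2/9 + 89/324*2/9 + 31/108*1/3 + 59/324*1/9 = 341/1458
  d_3[Y] = 83/324*4/9 + 89/324*5/9 + 31/108*1/9 + 59/324*1/9 = 929/2916
  d_3[Z] = 83/324*1/9 + 89/324*1/9 + 31/108*1/3 + 59/324*2/3 = 805/2916
  d_3[W] = 83/324*2/9 + 89/324*1/9 + 31/108*2/9 + 59/324*1/9 = 125/729
d_3 = (X=341/1458, Y=929/2916, Z=805/2916, W=125/729)
  d_4[X] = 341/1458*2/9 + 929/2916*2/9 + 805/2916*1/3 + 125/729*1/9 = 6137/26244
  d_4[Y] = 341/1458*4/9 + 929/2916*5/9 + 805/2916*1/9 + 125/729*1/9 = 4339/13122
  d_4[Z] = 341/1458*1/9 + 929/2916*1/9 + 805/2916*1/3 + 125/729*2/3 = 1171/4374
  d_4[W] = 341/1458*2/9 + 929/2916*1/9 + 805/2916*2/9 + 125/729*1/9 = 4403/26244
d_4 = (X=6137/26244, Y=4339/13122, Z=1171/4374, W=4403/26244)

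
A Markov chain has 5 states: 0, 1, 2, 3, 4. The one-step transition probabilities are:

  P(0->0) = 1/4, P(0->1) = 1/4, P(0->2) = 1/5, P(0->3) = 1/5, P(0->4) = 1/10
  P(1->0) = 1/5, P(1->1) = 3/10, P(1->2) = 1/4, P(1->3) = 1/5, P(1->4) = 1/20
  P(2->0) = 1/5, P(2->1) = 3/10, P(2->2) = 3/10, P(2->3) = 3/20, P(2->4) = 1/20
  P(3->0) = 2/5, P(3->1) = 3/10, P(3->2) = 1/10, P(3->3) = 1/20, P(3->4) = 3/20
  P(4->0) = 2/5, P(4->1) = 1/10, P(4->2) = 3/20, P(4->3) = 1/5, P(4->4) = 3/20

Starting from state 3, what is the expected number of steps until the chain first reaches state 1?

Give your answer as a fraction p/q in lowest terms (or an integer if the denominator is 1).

Let h_i = expected steps to first reach 1 from state i.
Boundary: h_1 = 0.
First-step equations for the other states:
  h_0 = 1 + 1/4*h_0 + 1/4*h_1 + 1/5*h_2 + 1/5*h_3 + 1/10*h_4
  h_2 = 1 + 1/5*h_0 + 3/10*h_1 + 3/10*h_2 + 3/20*h_3 + 1/20*h_4
  h_3 = 1 + 2/5*h_0 + 3/10*h_1 + 1/10*h_2 + 1/20*h_3 + 3/20*h_4
  h_4 = 1 + 2/5*h_0 + 1/10*h_1 + 3/20*h_2 + 1/5*h_3 + 3/20*h_4

Substituting h_1 = 0 and rearranging gives the linear system (I - Q) h = 1:
  [3/4, -1/5, -1/5, -1/10] . (h_0, h_2, h_3, h_4) = 1
  [-1/5, 7/10, -3/20, -1/20] . (h_0, h_2, h_3, h_4) = 1
  [-2/5, -1/10, 19/20, -3/20] . (h_0, h_2, h_3, h_4) = 1
  [-2/5, -3/20, -1/5, 17/20] . (h_0, h_2, h_3, h_4) = 1

Solving yields:
  h_0 = 19510/4929
  h_2 = 115/31
  h_3 = 18905/4929
  h_4 = 22655/4929

Starting state is 3, so the expected hitting time is h_3 = 18905/4929.

Answer: 18905/4929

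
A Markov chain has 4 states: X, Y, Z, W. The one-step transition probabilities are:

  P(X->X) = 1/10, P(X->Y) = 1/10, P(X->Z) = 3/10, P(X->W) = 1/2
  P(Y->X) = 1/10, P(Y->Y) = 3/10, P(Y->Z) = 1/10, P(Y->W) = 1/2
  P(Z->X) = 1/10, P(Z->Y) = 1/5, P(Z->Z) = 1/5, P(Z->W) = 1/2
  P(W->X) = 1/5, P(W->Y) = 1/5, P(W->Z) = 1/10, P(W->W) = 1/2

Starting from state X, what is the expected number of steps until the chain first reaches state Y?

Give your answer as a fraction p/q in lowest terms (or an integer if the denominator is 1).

Let h_i = expected steps to first reach Y from state i.
Boundary: h_Y = 0.
First-step equations for the other states:
  h_X = 1 + 1/10*h_X + 1/10*h_Y + 3/10*h_Z + 1/2*h_W
  h_Z = 1 + 1/10*h_X + 1/5*h_Y + 1/5*h_Z + 1/2*h_W
  h_W = 1 + 1/5*h_X + 1/5*h_Y + 1/10*h_Z + 1/2*h_W

Substituting h_Y = 0 and rearranging gives the linear system (I - Q) h = 1:
  [9/10, -3/10, -1/2] . (h_X, h_Z, h_W) = 1
  [-1/10, 4/5, -1/2] . (h_X, h_Z, h_W) = 1
  [-1/5, -1/10, 1/2] . (h_X, h_Z, h_W) = 1

Solving yields:
  h_X = 220/37
  h_Z = 200/37
  h_W = 202/37

Starting state is X, so the expected hitting time is h_X = 220/37.

Answer: 220/37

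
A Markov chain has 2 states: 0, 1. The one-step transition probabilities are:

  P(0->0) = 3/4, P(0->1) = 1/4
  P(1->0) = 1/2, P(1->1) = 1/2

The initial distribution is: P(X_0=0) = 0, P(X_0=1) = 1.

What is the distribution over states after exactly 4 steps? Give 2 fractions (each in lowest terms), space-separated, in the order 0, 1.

Answer: 85/128 43/128

Derivation:
Propagating the distribution step by step (d_{t+1} = d_t * P):
d_0 = (0=0, 1=1)
  d_1[0] = 0*3/4 + 1*1/2 = 1/2
  d_1[1] = 0*1/4 + 1*1/2 = 1/2
d_1 = (0=1/2, 1=1/2)
  d_2[0] = 1/2*3/4 + 1/2*1/2 = 5/8
  d_2[1] = 1/2*1/4 + 1/2*1/2 = 3/8
d_2 = (0=5/8, 1=3/8)
  d_3[0] = 5/8*3/4 + 3/8*1/2 = 21/32
  d_3[1] = 5/8*1/4 + 3/8*1/2 = 11/32
d_3 = (0=21/32, 1=11/32)
  d_4[0] = 21/32*3/4 + 11/32*1/2 = 85/128
  d_4[1] = 21/32*1/4 + 11/32*1/2 = 43/128
d_4 = (0=85/128, 1=43/128)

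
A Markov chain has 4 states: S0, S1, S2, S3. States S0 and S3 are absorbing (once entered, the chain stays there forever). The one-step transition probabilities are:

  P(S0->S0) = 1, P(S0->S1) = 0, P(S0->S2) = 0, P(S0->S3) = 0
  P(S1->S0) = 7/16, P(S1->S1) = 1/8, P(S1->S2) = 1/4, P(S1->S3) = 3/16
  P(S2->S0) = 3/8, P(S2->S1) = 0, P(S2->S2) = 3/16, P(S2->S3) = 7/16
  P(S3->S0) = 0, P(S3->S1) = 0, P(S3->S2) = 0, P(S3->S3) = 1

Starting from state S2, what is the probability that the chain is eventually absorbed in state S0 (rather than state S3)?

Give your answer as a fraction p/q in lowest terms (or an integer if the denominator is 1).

Let a_i = P(absorbed in S0 | start in state i).
Boundary conditions: a_S0 = 1, a_S3 = 0.
For each transient state i, a_i = sum_j P(i->j) * a_j:
  a_S1 = 7/16*a_S0 + 1/8*a_S1 + 1/4*a_S2 + 3/16*a_S3
  a_S2 = 3/8*a_S0 + 0*a_S1 + 3/16*a_S2 + 7/16*a_S3

Substituting a_S0 = 1 and a_S3 = 0, rearrange to (I - Q) a = r where r[i] = P(i -> S0):
  [7/8, -1/4] . (a_S1, a_S2) = 7/16
  [0, 13/16] . (a_S1, a_S2) = 3/8

Solving yields:
  a_S1 = 115/182
  a_S2 = 6/13

Starting state is S2, so the absorption probability is a_S2 = 6/13.

Answer: 6/13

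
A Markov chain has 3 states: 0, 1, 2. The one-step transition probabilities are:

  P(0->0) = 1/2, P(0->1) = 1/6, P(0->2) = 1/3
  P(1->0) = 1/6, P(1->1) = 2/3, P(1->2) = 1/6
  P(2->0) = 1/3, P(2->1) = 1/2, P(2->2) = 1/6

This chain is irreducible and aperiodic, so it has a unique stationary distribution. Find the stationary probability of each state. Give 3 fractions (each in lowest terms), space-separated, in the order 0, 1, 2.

The stationary distribution satisfies pi = pi * P, i.e.:
  pi_0 = 1/2*pi_0 + 1/6*pi_1 + 1/3*pi_2
  pi_1 = 1/6*pi_0 + 2/3*pi_1 + 1/2*pi_2
  pi_2 = 1/3*pi_0 + 1/6*pi_1 + 1/6*pi_2
with normalization: pi_0 + pi_1 + pi_2 = 1.

Using the first 2 balance equations plus normalization, the linear system A*pi = b is:
  [-1/2, 1/6, 1/3] . pi = 0
  [1/6, -1/3, 1/2] . pi = 0
  [1, 1, 1] . pi = 1

Solving yields:
  pi_0 = 7/23
  pi_1 = 11/23
  pi_2 = 5/23

Verification (pi * P):
  7/23*1/2 + 11/23*1/6 + 5/23*1/3 = 7/23 = pi_0  (ok)
  7/23*1/6 + 11/23*2/3 + 5/23*1/2 = 11/23 = pi_1  (ok)
  7/23*1/3 + 11/23*1/6 + 5/23*1/6 = 5/23 = pi_2  (ok)

Answer: 7/23 11/23 5/23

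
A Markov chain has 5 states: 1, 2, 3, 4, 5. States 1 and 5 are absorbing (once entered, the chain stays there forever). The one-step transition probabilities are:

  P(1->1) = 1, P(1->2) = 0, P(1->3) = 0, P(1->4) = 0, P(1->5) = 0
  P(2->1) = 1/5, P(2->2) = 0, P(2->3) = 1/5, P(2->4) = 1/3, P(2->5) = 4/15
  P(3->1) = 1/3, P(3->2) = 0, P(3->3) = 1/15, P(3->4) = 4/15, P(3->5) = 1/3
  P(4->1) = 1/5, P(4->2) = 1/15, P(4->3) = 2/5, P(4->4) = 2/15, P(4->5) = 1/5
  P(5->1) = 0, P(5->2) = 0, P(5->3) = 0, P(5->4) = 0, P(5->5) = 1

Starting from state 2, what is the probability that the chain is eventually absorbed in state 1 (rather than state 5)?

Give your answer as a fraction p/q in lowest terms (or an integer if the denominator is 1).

Let a_i = P(absorbed in 1 | start in state i).
Boundary conditions: a_1 = 1, a_5 = 0.
For each transient state i, a_i = sum_j P(i->j) * a_j:
  a_2 = 1/5*a_1 + 0*a_2 + 1/5*a_3 + 1/3*a_4 + 4/15*a_5
  a_3 = 1/3*a_1 + 0*a_2 + 1/15*a_3 + 4/15*a_4 + 1/3*a_5
  a_4 = 1/5*a_1 + 1/15*a_2 + 2/5*a_3 + 2/15*a_4 + 1/5*a_5

Substituting a_1 = 1 and a_5 = 0, rearrange to (I - Q) a = r where r[i] = P(i -> 1):
  [1, -1/5, -1/3] . (a_2, a_3, a_4) = 1/5
  [0, 14/15, -4/15] . (a_2, a_3, a_4) = 1/3
  [-1/15, -2/5, 13/15] . (a_2, a_3, a_4) = 1/5

Solving yields:
  a_2 = 1065/2288
  a_3 = 571/1144
  a_4 = 1137/2288

Starting state is 2, so the absorption probability is a_2 = 1065/2288.

Answer: 1065/2288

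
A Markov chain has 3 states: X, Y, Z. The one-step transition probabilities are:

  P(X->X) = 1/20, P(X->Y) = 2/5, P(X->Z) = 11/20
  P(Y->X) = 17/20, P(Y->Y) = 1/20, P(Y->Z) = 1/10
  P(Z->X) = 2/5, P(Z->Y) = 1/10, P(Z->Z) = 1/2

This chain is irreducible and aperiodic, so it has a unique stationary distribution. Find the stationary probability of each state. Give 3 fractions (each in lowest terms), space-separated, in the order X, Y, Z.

Answer: 62/171 34/171 25/57

Derivation:
The stationary distribution satisfies pi = pi * P, i.e.:
  pi_X = 1/20*pi_X + 17/20*pi_Y + 2/5*pi_Z
  pi_Y = 2/5*pi_X + 1/20*pi_Y + 1/10*pi_Z
  pi_Z = 11/20*pi_X + 1/10*pi_Y + 1/2*pi_Z
with normalization: pi_X + pi_Y + pi_Z = 1.

Using the first 2 balance equations plus normalization, the linear system A*pi = b is:
  [-19/20, 17/20, 2/5] . pi = 0
  [2/5, -19/20, 1/10] . pi = 0
  [1, 1, 1] . pi = 1

Solving yields:
  pi_X = 62/171
  pi_Y = 34/171
  pi_Z = 25/57

Verification (pi * P):
  62/171*1/20 + 34/171*17/20 + 25/57*2/5 = 62/171 = pi_X  (ok)
  62/171*2/5 + 34/171*1/20 + 25/57*1/10 = 34/171 = pi_Y  (ok)
  62/171*11/20 + 34/171*1/10 + 25/57*1/2 = 25/57 = pi_Z  (ok)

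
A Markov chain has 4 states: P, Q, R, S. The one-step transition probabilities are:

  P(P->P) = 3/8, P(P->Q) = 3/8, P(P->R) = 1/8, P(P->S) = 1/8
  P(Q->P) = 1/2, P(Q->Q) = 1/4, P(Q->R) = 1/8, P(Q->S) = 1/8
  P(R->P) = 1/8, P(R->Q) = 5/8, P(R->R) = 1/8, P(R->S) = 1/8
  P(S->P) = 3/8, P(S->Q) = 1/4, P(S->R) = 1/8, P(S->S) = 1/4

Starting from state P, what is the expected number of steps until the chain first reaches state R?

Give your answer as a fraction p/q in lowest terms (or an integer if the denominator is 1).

Let h_i = expected steps to first reach R from state i.
Boundary: h_R = 0.
First-step equations for the other states:
  h_P = 1 + 3/8*h_P + 3/8*h_Q + 1/8*h_R + 1/8*h_S
  h_Q = 1 + 1/2*h_P + 1/4*h_Q + 1/8*h_R + 1/8*h_S
  h_S = 1 + 3/8*h_P + 1/4*h_Q + 1/8*h_R + 1/4*h_S

Substituting h_R = 0 and rearranging gives the linear system (I - Q) h = 1:
  [5/8, -3/8, -1/8] . (h_P, h_Q, h_S) = 1
  [-1/2, 3/4, -1/8] . (h_P, h_Q, h_S) = 1
  [-3/8, -1/4, 3/4] . (h_P, h_Q, h_S) = 1

Solving yields:
  h_P = 8
  h_Q = 8
  h_S = 8

Starting state is P, so the expected hitting time is h_P = 8.

Answer: 8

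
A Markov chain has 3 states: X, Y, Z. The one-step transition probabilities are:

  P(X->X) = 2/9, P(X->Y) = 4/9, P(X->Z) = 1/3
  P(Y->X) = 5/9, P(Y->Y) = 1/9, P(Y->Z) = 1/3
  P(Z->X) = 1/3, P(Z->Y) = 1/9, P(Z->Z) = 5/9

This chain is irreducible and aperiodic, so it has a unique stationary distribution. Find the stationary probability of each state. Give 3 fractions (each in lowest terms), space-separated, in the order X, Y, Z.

The stationary distribution satisfies pi = pi * P, i.e.:
  pi_X = 2/9*pi_X + 5/9*pi_Y + 1/3*pi_Z
  pi_Y = 4/9*pi_X + 1/9*pi_Y + 1/9*pi_Z
  pi_Z = 1/3*pi_X + 1/3*pi_Y + 5/9*pi_Z
with normalization: pi_X + pi_Y + pi_Z = 1.

Using the first 2 balance equations plus normalization, the linear system A*pi = b is:
  [-7/9, 5/9, 1/3] . pi = 0
  [4/9, -8/9, 1/9] . pi = 0
  [1, 1, 1] . pi = 1

Solving yields:
  pi_X = 29/84
  pi_Y = 19/84
  pi_Z = 3/7

Verification (pi * P):
  29/84*2/9 + 19/84*5/9 + 3/7*1/3 = 29/84 = pi_X  (ok)
  29/84*4/9 + 19/84*1/9 + 3/7*1/9 = 19/84 = pi_Y  (ok)
  29/84*1/3 + 19/84*1/3 + 3/7*5/9 = 3/7 = pi_Z  (ok)

Answer: 29/84 19/84 3/7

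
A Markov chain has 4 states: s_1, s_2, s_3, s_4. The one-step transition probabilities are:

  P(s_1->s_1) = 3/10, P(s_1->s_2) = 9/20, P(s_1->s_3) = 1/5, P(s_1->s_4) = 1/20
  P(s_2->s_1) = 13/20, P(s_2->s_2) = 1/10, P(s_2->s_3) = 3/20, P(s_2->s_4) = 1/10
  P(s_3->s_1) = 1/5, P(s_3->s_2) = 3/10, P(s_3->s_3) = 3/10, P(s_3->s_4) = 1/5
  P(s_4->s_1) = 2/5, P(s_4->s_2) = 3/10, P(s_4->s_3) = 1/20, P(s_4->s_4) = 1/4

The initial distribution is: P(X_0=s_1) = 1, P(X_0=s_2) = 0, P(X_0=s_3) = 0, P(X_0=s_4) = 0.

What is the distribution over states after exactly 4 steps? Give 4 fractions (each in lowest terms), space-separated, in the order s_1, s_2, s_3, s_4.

Answer: 64451/160000 5883/20000 29777/160000 4677/40000

Derivation:
Propagating the distribution step by step (d_{t+1} = d_t * P):
d_0 = (s_1=1, s_2=0, s_3=0, s_4=0)
  d_1[s_1] = 1*3/10 + 0*13/20 + 0*1/5 + 0*2/5 = 3/10
  d_1[s_2] = 1*9/20 + 0*1/10 + 0*3/10 + 0*3/10 = 9/20
  d_1[s_3] = 1*1/5 + 0*3/20 + 0*3/10 + 0*1/20 = 1/5
  d_1[s_4] = 1*1/20 + 0*1/10 + 0*1/5 + 0*1/4 = 1/20
d_1 = (s_1=3/10, s_2=9/20, s_3=1/5, s_4=1/20)
  d_2[s_1] = 3/10*3/10 + 9/20*13/20 + 1/5*1/5 + 1/20*2/5 = 177/400
  d_2[s_2] = 3/10*9/20 + 9/20*1/10 + 1/5*3/10 + 1/20*3/10 = 51/200
  d_2[s_3] = 3/10*1/5 + 9/20*3/20 + 1/5*3/10 + 1/20*1/20 = 19/100
  d_2[s_4] = 3/10*1/20 + 9/20*1/10 + 1/5*1/5 + 1/20*1/4 = 9/80
d_2 = (s_1=177/400, s_2=51/200, s_3=19/100, s_4=9/80)
  d_3[s_1] = 177/400*3/10 + 51/200*13/20 + 19/100*1/5 + 9/80*2/5 = 763/2000
  d_3[s_2] = 177/400*9/20 + 51/200*1/10 + 19/100*3/10 + 9/80*3/10 = 2523/8000
  d_3[s_3] = 177/400*1/5 + 51/200*3/20 + 19/100*3/10 + 9/80*1/20 = 303/1600
  d_3[s_4] = 177/400*1/20 + 51/200*1/10 + 19/100*1/5 + 9/80*1/4 = 91/800
d_3 = (s_1=763/2000, s_2=2523/8000, s_3=303/1600, s_4=91/800)
  d_4[s_1] = 763/2000*3/10 + 2523/8000*13/20 + 303/1600*1/5 + 91/800*2/5 = 64451/160000
  d_4[s_2] = 763/2000*9/20 + 2523/8000*1/10 + 303/1600*3/10 + 91/800*3/10 = 5883/20000
  d_4[s_3] = 763/2000*1/5 + 2523/8000*3/20 + 303/1600*3/10 + 91/800*1/20 = 29777/160000
  d_4[s_4] = 763/2000*1/20 + 2523/8000*1/10 + 303/1600*1/5 + 91/800*1/4 = 4677/40000
d_4 = (s_1=64451/160000, s_2=5883/20000, s_3=29777/160000, s_4=4677/40000)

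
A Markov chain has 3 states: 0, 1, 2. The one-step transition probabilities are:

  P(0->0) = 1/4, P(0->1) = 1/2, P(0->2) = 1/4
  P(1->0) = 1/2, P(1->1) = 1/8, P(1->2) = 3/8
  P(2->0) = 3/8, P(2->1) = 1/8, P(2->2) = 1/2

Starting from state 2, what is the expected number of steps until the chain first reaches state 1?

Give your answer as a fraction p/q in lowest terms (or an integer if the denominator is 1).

Answer: 4

Derivation:
Let h_i = expected steps to first reach 1 from state i.
Boundary: h_1 = 0.
First-step equations for the other states:
  h_0 = 1 + 1/4*h_0 + 1/2*h_1 + 1/4*h_2
  h_2 = 1 + 3/8*h_0 + 1/8*h_1 + 1/2*h_2

Substituting h_1 = 0 and rearranging gives the linear system (I - Q) h = 1:
  [3/4, -1/4] . (h_0, h_2) = 1
  [-3/8, 1/2] . (h_0, h_2) = 1

Solving yields:
  h_0 = 8/3
  h_2 = 4

Starting state is 2, so the expected hitting time is h_2 = 4.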